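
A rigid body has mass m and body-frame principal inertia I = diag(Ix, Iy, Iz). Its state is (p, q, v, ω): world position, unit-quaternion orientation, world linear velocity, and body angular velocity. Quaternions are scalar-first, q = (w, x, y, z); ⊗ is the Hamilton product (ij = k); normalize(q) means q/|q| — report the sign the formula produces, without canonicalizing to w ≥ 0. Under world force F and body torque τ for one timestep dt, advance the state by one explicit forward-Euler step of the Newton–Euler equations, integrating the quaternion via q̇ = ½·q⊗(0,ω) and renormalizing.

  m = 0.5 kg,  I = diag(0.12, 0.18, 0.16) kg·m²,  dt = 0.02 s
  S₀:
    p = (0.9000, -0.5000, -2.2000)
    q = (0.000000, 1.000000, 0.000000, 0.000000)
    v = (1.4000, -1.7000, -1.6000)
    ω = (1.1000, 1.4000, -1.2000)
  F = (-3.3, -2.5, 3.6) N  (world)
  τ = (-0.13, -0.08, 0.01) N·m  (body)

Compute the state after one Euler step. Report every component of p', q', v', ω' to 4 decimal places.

p' = (0.9280, -0.5340, -2.2320)
q' = (-0.0110, 0.9998, 0.0120, 0.0140)
v' = (1.2680, -1.8000, -1.4560)
ω' = (1.0727, 1.3852, -1.2103)

α = I⁻¹(τ − ω×Iω) = (-1.3633, -0.7378, -0.5150)
ω' = ω + α·dt = (1.0727, 1.3852, -1.2103)
q⊗(0,ω) = (-1.1000000, 0.0000000, 1.2000000, 1.4000000)
q' = normalize(q + ½dt·q⊗(0,ω)) = (-0.0110, 0.9998, 0.0120, 0.0140)
new position p' = (0.9280, -0.5340, -2.2320)
new velocity v' = (1.2680, -1.8000, -1.4560)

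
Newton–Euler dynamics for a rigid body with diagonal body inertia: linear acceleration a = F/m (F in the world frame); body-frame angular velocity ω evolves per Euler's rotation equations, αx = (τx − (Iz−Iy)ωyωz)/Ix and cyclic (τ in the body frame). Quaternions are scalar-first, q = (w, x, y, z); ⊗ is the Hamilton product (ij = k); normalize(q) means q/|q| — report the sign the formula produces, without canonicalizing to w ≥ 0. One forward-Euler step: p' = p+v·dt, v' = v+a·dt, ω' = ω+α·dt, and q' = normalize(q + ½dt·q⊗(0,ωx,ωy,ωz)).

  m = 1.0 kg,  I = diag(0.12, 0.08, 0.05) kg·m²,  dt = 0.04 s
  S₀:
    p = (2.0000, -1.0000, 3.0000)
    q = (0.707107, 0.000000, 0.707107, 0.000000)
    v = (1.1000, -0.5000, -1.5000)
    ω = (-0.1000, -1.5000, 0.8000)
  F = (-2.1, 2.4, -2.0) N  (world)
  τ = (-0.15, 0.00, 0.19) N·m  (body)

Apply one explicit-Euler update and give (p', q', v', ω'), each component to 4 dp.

gyro term ω×Iω = (0.0360, -0.0056, -0.0060)
α = I⁻¹(τ − ω×Iω) = (-1.5500, 0.0700, 3.9200)
new body rate ω' = (-0.1620, -1.4972, 0.9568)
2q̇ = q⊗(0,ω) = (1.0606605, 0.4949749, -1.0606605, 0.6363963)
q' = normalize(q + ½dt·q⊗(0,ω)) = (0.7279, 0.0099, 0.6855, 0.0127)
new position p' = (2.0440, -1.0200, 2.9400)
v' = v + a·dt = (1.0160, -0.4040, -1.5800)

p' = (2.0440, -1.0200, 2.9400)
q' = (0.7279, 0.0099, 0.6855, 0.0127)
v' = (1.0160, -0.4040, -1.5800)
ω' = (-0.1620, -1.4972, 0.9568)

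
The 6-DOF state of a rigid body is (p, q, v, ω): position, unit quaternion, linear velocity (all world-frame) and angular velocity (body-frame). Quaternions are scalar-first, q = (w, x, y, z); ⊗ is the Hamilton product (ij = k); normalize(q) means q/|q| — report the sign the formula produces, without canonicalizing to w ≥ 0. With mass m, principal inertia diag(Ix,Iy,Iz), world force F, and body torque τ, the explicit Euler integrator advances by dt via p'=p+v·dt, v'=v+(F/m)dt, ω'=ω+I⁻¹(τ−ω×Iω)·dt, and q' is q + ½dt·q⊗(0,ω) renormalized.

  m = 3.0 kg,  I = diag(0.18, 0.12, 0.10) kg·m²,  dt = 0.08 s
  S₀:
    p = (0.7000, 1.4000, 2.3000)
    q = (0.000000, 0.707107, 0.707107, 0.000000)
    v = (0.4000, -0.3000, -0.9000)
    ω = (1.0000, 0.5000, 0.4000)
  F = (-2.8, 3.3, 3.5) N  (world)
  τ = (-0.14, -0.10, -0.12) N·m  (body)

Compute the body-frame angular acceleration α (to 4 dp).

ω×(Iω) gyroscopic = (-0.0040, 0.0320, -0.0300)
α = I⁻¹(τ − ω×Iω) = (-0.7556, -1.1000, -0.9000)

α = (-0.7556, -1.1000, -0.9000)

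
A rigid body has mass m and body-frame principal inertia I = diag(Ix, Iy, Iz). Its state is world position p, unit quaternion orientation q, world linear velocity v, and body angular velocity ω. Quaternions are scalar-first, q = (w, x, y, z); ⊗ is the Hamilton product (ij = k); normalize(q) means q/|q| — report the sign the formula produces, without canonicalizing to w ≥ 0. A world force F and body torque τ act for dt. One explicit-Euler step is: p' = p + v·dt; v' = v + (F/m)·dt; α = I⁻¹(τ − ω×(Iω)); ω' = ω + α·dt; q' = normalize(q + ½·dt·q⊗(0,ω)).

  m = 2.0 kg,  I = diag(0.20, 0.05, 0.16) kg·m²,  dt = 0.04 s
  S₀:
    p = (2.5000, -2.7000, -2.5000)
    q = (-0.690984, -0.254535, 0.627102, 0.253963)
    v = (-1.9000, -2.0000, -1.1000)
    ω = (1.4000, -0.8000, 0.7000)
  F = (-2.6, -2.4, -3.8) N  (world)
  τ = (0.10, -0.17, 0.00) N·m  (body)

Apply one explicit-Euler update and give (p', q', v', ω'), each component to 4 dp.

p' = (2.4240, -2.7800, -2.5440)
q' = (-0.6770, -0.2609, 0.6484, 0.2307)
v' = (-1.9520, -2.0480, -1.1760)
ω' = (1.4323, -0.9674, 0.6580)

p' = p + v·dt = (2.4240, -2.7800, -2.5440)
v + (F/m)dt = (-1.9520, -2.0480, -1.1760)
(τ − ω×Iω)/I = (0.8080, -4.1840, -1.0500)
new body rate ω' = (1.4323, -0.9674, 0.6580)
q⊗(0,ω) = (0.6802565, -0.3252358, 1.0865099, -1.1580036)
q + ½dt·q⊗(0,ω), renormalized = (-0.6770, -0.2609, 0.6484, 0.2307)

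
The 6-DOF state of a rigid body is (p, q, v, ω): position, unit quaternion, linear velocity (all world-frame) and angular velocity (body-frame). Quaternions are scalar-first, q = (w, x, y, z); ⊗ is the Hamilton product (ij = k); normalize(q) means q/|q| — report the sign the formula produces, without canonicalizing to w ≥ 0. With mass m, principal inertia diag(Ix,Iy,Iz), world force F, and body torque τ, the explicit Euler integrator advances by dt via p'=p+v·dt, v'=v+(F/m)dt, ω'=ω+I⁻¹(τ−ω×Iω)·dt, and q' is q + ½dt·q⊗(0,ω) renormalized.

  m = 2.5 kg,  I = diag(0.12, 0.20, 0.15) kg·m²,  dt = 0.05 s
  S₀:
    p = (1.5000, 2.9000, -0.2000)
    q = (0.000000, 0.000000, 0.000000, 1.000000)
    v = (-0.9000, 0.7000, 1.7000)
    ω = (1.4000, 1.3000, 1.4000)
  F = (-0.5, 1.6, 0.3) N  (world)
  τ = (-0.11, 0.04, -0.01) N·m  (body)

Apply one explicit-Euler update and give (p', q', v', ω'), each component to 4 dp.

p' = (1.4550, 2.9350, -0.1150)
q' = (-0.0349, -0.0324, 0.0349, 0.9983)
v' = (-0.9100, 0.7320, 1.7060)
ω' = (1.3921, 1.3247, 1.3481)

ω×(Iω) gyroscopic = (-0.0910, -0.0588, 0.1456)
angular accel α = (-0.1583, 0.4940, -1.0373)
ω' = ω + α·dt = (1.3921, 1.3247, 1.3481)
2q̇ = q⊗(0,ω) = (-1.4000000, -1.3000000, 1.4000000, 0.0000000)
q' = normalize(q + ½dt·q⊗(0,ω)) = (-0.0349, -0.0324, 0.0349, 0.9983)
new position p' = (1.4550, 2.9350, -0.1150)
new velocity v' = (-0.9100, 0.7320, 1.7060)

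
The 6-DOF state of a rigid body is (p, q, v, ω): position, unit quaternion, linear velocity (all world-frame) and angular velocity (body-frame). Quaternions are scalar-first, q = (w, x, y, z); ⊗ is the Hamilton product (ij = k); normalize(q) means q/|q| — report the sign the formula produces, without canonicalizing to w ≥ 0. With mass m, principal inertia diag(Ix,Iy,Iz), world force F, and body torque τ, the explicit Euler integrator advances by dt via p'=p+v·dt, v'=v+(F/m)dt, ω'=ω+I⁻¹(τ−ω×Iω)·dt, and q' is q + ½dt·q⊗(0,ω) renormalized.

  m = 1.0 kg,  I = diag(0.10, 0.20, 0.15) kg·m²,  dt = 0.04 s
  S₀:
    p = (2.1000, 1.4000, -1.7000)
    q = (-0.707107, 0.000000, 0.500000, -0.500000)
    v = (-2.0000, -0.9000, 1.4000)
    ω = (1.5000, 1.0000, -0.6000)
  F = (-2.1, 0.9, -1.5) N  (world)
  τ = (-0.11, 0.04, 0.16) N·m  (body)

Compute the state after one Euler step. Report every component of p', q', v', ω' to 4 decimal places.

p' = (2.0200, 1.3640, -1.6440)
q' = (-0.7226, -0.0172, 0.4705, -0.5061)
v' = (-2.0840, -0.8640, 1.3400)
ω' = (1.4440, 0.9990, -0.5973)

ω×(Iω) gyroscopic = (0.0300, 0.0450, 0.1500)
(τ − ω×Iω)/I = (-1.4000, -0.0250, 0.0667)
ω' = ω + α·dt = (1.4440, 0.9990, -0.5973)
q⊗(0,ω) = (-0.8000000, -0.8606605, -1.4571070, -0.3257358)
q + ½dt·q⊗(0,ω), renormalized = (-0.7226, -0.0172, 0.4705, -0.5061)
a = F/m = (-2.1000, 0.9000, -1.5000)
new position p' = (2.0200, 1.3640, -1.6440)
new velocity v' = (-2.0840, -0.8640, 1.3400)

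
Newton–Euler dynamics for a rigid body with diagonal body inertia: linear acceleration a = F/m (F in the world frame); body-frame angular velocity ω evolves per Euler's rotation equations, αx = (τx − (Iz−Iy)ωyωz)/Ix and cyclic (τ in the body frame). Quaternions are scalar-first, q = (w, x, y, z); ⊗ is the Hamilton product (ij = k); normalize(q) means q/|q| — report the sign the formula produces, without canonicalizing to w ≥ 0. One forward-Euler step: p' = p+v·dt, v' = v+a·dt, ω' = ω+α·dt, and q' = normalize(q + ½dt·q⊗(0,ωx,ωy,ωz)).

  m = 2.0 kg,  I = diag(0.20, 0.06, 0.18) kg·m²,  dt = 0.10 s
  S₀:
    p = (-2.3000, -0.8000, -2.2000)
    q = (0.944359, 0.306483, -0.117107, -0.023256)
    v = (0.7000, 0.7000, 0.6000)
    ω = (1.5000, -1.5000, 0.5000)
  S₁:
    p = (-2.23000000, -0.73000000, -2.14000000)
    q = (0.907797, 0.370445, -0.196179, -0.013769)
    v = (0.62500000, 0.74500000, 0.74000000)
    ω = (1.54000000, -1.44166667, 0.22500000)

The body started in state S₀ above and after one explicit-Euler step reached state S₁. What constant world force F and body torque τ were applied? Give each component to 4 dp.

F = (-1.5000, 0.9000, 2.8000)
τ = (-0.0100, 0.0500, -0.1800)

Δv = v₁−v₀ = (-0.07500000, 0.04500000, 0.14000000)
F = m·Δv/dt = (-1.5000, 0.9000, 2.8000)
rate change Δω = (0.04000000, 0.05833333, -0.27500000)
precession coupling = (-0.0900, 0.0150, 0.3150)
τ = I·(Δω/dt) + ω₀×(Iω₀) = (-0.0100, 0.0500, -0.1800)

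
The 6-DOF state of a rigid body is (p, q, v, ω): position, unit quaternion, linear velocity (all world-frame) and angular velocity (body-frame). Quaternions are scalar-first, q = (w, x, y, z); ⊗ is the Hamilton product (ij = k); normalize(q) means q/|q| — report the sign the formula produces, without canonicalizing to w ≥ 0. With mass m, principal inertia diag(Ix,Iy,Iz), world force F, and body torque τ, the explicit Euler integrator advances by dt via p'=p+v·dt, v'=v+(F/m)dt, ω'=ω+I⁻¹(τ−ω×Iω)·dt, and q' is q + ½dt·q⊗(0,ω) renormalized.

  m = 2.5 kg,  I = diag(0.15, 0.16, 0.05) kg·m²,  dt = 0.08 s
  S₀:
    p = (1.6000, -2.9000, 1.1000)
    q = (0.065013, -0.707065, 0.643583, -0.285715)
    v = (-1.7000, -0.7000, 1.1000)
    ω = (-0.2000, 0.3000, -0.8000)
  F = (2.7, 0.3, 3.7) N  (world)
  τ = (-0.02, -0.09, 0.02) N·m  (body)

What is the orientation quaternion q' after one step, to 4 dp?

q⊗(0,ω) = (-0.5630599, -0.4421545, -0.4890051, -0.1354133)
q + ½dt·q⊗(0,ω), renormalized = (0.0425, -0.7243, 0.6236, -0.2910)

q' = (0.0425, -0.7243, 0.6236, -0.2910)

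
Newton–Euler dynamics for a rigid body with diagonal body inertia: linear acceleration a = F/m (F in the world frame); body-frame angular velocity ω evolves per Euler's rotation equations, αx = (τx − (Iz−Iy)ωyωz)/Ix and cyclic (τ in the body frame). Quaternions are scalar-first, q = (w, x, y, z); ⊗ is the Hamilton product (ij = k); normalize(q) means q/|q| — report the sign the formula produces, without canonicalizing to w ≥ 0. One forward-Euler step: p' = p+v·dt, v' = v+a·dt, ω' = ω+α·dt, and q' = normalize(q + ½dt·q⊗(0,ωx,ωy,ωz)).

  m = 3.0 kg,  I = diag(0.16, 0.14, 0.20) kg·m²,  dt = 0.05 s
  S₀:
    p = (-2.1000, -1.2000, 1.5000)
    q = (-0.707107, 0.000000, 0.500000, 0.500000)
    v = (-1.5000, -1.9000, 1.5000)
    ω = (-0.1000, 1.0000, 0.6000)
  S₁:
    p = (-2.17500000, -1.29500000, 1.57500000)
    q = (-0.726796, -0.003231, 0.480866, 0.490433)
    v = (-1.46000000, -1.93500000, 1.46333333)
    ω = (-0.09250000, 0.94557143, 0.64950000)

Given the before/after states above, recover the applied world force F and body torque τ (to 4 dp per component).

Δω = ω₁−ω₀ = (0.00750000, -0.05442857, 0.04950000)
precession coupling = (0.0360, 0.0024, 0.0020)
applied torque τ = (0.0600, -0.1500, 0.2000)
Δv = v₁−v₀ = (0.04000000, -0.03500000, -0.03666667)
applied force F = (2.4000, -2.1000, -2.2000)

F = (2.4000, -2.1000, -2.2000)
τ = (0.0600, -0.1500, 0.2000)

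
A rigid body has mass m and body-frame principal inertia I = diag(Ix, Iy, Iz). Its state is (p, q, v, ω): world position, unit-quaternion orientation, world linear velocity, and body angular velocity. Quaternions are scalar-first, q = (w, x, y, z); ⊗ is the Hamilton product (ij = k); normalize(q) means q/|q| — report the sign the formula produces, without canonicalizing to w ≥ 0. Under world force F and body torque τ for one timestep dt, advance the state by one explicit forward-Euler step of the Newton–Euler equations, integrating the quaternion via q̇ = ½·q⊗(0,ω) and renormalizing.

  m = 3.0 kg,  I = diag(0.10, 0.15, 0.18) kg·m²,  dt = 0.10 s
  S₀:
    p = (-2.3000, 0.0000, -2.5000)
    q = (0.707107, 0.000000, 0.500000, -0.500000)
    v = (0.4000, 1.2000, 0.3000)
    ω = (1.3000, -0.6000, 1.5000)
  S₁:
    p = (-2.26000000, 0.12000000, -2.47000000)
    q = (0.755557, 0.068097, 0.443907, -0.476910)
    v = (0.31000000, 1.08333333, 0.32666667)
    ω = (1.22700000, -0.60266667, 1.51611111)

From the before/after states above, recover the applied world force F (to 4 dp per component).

F = (-2.7000, -3.5000, 0.8000)

Δv = v₁−v₀ = (-0.09000000, -0.11666667, 0.02666667)
m·(v₁−v₀)/dt = (-2.7000, -3.5000, 0.8000)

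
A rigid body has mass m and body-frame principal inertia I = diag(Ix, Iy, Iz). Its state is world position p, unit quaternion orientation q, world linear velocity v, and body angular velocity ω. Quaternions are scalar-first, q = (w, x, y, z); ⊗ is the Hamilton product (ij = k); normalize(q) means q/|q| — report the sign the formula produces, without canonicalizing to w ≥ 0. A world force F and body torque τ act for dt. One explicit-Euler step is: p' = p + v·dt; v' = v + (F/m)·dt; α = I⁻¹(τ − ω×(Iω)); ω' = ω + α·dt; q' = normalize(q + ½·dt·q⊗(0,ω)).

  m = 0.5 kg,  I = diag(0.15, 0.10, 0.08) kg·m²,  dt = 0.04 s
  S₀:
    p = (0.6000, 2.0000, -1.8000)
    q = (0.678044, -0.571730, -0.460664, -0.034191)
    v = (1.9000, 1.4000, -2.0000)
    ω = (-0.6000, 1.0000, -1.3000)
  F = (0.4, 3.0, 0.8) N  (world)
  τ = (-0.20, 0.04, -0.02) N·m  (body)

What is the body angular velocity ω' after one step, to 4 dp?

α = I⁻¹(τ − ω×Iω) = (-1.5067, -0.1460, -0.6250)
ω' = ω + α·dt = (-0.6603, 0.9942, -1.3250)

ω' = (-0.6603, 0.9942, -1.3250)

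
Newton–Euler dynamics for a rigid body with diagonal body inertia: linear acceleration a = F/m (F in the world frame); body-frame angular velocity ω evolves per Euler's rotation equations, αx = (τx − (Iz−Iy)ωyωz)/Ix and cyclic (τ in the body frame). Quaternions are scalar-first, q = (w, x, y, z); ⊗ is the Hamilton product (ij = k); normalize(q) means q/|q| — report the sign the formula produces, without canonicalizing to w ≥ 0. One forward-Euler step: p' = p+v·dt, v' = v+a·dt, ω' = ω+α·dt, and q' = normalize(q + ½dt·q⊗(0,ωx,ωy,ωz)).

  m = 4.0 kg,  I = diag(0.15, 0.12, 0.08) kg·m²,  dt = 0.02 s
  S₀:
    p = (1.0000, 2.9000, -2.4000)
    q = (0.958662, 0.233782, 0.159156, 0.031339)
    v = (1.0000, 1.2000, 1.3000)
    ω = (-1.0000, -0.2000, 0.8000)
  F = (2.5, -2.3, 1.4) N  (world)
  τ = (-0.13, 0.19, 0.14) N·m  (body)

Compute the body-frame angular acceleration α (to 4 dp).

ω×(Iω) gyroscopic = (0.0064, -0.0560, -0.0060)
α = I⁻¹(τ − ω×Iω) = (-0.9093, 2.0500, 1.8250)

α = (-0.9093, 2.0500, 1.8250)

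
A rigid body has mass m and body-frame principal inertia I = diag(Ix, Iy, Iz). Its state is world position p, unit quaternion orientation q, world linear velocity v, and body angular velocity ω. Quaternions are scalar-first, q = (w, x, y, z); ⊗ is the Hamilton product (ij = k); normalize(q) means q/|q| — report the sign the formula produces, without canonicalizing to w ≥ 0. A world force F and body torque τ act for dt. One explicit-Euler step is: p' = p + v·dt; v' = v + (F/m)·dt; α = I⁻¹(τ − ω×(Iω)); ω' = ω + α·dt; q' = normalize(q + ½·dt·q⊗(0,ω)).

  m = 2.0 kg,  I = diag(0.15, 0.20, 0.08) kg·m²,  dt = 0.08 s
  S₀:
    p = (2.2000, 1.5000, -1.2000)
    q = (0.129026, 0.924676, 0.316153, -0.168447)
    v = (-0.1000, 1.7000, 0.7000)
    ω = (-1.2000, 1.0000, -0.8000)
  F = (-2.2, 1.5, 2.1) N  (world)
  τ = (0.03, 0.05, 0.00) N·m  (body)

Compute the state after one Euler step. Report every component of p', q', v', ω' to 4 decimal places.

p' = (2.1920, 1.6360, -1.1440)
q' = (0.1550, 0.9129, 0.3581, -0.1201)
v' = (-0.1880, 1.7600, 0.7840)
ω' = (-1.2352, 0.9931, -0.7400)

a = F/m = (-1.1000, 0.7500, 1.0500)
p' = p + v·dt = (2.1920, 1.6360, -1.1440)
new velocity v' = (-0.1880, 1.7600, 0.7840)
α = I⁻¹(τ − ω×Iω) = (-0.4400, -0.0860, 0.7500)
new body rate ω' = (-1.2352, 0.9931, -0.7400)
2q̇ = q⊗(0,ω) = (0.6587006, -0.2393066, 1.0709032, 1.2008388)
q' = normalize(q + ½dt·q⊗(0,ω)) = (0.1550, 0.9129, 0.3581, -0.1201)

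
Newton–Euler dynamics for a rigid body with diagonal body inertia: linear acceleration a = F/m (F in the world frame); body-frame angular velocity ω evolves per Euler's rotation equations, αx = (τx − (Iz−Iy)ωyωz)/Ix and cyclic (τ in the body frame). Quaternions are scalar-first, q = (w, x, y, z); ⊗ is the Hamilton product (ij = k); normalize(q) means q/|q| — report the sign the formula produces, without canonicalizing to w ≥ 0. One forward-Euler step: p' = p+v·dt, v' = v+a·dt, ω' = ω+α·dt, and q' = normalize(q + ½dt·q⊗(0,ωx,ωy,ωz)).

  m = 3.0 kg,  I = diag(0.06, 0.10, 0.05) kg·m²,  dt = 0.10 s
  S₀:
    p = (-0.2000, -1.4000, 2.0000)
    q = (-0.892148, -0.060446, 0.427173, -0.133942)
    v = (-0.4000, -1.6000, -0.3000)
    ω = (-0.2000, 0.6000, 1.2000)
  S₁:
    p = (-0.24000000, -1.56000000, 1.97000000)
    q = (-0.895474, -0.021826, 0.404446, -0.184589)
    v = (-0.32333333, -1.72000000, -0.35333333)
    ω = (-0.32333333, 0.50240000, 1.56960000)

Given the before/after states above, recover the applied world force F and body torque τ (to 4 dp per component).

velocity change Δv = (0.07666667, -0.12000000, -0.05333333)
applied force F = (2.3000, -3.6000, -1.6000)
Δω = ω₁−ω₀ = (-0.12333333, -0.09760000, 0.36960000)
gyro term ω₀×Iω₀ = (-0.0360, -0.0024, -0.0048)
τ = I·(Δω/dt) + ω₀×(Iω₀) = (-0.1100, -0.1000, 0.1800)

F = (2.3000, -3.6000, -1.6000)
τ = (-0.1100, -0.1000, 0.1800)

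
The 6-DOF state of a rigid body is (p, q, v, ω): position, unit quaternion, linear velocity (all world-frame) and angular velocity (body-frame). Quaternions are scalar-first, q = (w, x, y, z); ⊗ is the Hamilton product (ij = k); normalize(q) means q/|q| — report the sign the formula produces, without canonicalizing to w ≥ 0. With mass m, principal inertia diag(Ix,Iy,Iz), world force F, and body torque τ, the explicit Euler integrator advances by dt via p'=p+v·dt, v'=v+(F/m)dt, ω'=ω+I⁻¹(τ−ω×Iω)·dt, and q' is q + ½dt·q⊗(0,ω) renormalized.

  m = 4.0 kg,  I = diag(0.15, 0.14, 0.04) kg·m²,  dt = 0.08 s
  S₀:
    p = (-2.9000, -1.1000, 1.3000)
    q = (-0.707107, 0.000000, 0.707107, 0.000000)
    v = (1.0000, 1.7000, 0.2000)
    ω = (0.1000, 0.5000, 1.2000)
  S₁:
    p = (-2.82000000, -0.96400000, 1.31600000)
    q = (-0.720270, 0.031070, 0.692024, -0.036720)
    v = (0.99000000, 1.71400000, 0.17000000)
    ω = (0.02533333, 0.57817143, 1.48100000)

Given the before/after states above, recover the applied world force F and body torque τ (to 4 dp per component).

velocity change Δv = (-0.01000000, 0.01400000, -0.03000000)
applied force F = (-0.5000, 0.7000, -1.5000)
Δω = ω₁−ω₀ = (-0.07466667, 0.07817143, 0.28100000)
applied torque τ = (-0.2000, 0.1500, 0.1400)

F = (-0.5000, 0.7000, -1.5000)
τ = (-0.2000, 0.1500, 0.1400)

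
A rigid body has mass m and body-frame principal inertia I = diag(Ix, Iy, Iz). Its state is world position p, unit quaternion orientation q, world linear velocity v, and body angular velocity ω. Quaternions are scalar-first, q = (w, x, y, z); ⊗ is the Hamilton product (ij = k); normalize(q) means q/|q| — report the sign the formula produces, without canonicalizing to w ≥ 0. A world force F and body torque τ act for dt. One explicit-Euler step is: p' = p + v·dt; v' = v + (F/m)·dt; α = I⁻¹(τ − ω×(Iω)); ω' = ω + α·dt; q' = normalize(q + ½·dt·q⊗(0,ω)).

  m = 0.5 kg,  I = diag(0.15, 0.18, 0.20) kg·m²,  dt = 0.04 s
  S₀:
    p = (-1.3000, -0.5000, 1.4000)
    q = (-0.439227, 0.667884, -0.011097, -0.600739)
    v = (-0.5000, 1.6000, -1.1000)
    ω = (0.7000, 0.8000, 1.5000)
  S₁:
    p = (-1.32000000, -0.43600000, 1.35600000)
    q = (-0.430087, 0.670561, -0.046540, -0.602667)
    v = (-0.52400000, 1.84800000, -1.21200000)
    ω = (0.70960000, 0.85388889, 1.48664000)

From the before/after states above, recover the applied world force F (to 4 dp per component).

Δv = v₁−v₀ = (-0.02400000, 0.24800000, -0.11200000)
m·(v₁−v₀)/dt = (-0.3000, 3.1000, -1.4000)

F = (-0.3000, 3.1000, -1.4000)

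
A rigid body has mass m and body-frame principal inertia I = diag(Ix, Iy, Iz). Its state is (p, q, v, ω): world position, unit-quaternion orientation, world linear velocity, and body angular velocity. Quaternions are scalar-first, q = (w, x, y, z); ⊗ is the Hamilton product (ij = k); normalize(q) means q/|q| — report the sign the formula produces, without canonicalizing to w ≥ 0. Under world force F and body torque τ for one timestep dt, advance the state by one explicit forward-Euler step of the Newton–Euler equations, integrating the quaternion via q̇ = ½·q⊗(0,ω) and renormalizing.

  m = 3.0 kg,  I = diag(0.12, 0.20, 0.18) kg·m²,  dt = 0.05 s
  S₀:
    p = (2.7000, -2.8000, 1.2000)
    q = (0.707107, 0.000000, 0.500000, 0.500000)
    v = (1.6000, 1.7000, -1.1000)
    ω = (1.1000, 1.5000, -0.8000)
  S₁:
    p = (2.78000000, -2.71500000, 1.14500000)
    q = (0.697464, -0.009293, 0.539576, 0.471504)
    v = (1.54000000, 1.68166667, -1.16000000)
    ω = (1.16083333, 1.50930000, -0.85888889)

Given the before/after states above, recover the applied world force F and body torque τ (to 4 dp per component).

F = (-3.6000, -1.1000, -3.6000)
τ = (0.1700, 0.0900, -0.0800)

Δω = ω₁−ω₀ = (0.06083333, 0.00930000, -0.05888889)
I·α + gyro = (0.1700, 0.0900, -0.0800)
v₁ − v₀ = (-0.06000000, -0.01833333, -0.06000000)
applied force F = (-3.6000, -1.1000, -3.6000)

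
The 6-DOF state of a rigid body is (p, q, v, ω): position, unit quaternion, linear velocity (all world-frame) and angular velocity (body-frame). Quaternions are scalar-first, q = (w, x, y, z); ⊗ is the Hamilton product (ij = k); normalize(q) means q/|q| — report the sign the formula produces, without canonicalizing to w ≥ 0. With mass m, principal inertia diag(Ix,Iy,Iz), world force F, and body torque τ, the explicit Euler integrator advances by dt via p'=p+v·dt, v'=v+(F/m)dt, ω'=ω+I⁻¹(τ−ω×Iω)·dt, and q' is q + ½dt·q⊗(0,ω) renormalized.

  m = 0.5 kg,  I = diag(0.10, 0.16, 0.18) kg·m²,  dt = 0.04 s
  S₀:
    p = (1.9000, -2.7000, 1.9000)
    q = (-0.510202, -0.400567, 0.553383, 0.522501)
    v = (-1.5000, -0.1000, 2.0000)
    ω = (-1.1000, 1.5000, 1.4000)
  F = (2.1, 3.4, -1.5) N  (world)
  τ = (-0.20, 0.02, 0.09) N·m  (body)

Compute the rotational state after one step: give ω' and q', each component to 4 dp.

α = I⁻¹(τ − ω×Iω) = (-2.4200, -0.6450, 1.0500)
new body rate ω' = (-1.1968, 1.4742, 1.4420)
2q̇ = q⊗(0,ω) = (-2.0021996, 0.5522069, -0.7792603, -0.7064120)
q + ½dt·q⊗(0,ω), renormalized = (-0.5497, -0.3891, 0.5372, 0.5078)

ω' = (-1.1968, 1.4742, 1.4420)
q' = (-0.5497, -0.3891, 0.5372, 0.5078)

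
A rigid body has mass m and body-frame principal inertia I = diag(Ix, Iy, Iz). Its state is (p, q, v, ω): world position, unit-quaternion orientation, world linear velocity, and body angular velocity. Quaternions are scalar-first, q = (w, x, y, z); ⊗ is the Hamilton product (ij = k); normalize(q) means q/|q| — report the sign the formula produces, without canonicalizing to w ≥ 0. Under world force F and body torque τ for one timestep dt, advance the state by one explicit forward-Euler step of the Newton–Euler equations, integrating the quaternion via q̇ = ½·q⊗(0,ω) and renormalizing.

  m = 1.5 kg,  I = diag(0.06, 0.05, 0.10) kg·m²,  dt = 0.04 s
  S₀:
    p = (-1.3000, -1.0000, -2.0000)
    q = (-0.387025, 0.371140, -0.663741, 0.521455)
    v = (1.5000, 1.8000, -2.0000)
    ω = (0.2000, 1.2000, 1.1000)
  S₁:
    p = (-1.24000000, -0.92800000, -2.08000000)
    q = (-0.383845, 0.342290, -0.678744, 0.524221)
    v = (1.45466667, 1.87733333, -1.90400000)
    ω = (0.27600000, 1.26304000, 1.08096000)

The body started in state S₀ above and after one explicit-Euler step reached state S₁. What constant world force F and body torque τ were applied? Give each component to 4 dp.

F = (-1.7000, 2.9000, 3.6000)
τ = (0.1800, 0.0700, -0.0500)

Δω = ω₁−ω₀ = (0.07600000, 0.06304000, -0.01904000)
gyro term ω₀×Iω₀ = (0.0660, -0.0088, -0.0024)
I·α + gyro = (0.1800, 0.0700, -0.0500)
velocity change Δv = (-0.04533333, 0.07733333, 0.09600000)
applied force F = (-1.7000, 2.9000, 3.6000)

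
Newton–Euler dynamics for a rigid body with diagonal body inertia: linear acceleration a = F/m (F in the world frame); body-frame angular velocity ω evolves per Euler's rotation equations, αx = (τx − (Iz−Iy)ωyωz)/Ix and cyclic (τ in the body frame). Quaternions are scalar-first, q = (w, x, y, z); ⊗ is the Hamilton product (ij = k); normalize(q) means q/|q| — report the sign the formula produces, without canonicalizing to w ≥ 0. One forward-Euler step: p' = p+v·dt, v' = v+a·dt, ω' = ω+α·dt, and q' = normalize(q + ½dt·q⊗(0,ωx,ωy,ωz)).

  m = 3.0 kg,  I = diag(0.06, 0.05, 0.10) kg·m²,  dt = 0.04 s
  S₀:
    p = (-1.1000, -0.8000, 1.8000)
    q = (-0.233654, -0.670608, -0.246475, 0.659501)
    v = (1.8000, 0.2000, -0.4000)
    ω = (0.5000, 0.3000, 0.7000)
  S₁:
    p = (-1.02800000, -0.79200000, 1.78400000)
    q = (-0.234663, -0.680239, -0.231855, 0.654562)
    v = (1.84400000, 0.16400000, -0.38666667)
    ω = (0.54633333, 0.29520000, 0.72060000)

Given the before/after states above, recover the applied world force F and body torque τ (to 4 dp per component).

F = (3.3000, -2.7000, 1.0000)
τ = (0.0800, -0.0200, 0.0500)

velocity change Δv = (0.04400000, -0.03600000, 0.01333333)
F = m·Δv/dt = (3.3000, -2.7000, 1.0000)
ω₁ − ω₀ = (0.04633333, -0.00480000, 0.02060000)
I·α + gyro = (0.0800, -0.0200, 0.0500)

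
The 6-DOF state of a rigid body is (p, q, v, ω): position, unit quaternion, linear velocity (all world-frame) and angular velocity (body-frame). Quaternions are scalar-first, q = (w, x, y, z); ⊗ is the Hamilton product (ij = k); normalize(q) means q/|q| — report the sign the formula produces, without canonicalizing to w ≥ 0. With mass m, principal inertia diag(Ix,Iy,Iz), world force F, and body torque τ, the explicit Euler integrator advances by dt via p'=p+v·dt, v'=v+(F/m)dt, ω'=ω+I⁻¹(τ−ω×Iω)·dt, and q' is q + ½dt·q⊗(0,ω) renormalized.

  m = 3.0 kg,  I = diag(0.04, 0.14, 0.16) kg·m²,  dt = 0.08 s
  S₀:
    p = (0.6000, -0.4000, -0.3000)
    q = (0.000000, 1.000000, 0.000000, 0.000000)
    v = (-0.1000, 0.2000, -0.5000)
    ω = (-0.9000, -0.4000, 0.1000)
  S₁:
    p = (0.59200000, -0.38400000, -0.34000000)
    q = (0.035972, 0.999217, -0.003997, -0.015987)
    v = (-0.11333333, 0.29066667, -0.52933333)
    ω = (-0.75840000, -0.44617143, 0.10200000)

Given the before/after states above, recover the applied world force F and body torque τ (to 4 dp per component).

F = (-0.5000, 3.4000, -1.1000)
τ = (0.0700, -0.0700, 0.0400)

ω₁ − ω₀ = (0.14160000, -0.04617143, 0.00200000)
τ = I·(Δω/dt) + ω₀×(Iω₀) = (0.0700, -0.0700, 0.0400)
velocity change Δv = (-0.01333333, 0.09066667, -0.02933333)
F = m·Δv/dt = (-0.5000, 3.4000, -1.1000)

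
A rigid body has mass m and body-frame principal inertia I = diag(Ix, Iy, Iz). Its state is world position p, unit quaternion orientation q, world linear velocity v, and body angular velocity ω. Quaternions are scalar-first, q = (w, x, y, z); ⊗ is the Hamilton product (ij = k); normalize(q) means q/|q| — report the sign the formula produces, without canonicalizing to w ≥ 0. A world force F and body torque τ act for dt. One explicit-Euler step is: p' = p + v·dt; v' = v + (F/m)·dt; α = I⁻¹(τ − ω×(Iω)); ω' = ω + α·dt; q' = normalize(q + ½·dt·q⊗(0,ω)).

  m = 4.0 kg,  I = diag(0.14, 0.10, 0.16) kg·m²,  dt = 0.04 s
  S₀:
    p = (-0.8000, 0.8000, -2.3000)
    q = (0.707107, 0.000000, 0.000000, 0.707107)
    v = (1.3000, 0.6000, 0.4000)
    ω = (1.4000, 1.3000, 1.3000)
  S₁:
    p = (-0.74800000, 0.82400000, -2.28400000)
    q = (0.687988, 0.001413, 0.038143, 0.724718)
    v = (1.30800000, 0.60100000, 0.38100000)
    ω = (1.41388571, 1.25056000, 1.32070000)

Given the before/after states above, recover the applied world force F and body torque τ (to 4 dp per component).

Δv = v₁−v₀ = (0.00800000, 0.00100000, -0.01900000)
m·(v₁−v₀)/dt = (0.8000, 0.1000, -1.9000)
rate change Δω = (0.01388571, -0.04944000, 0.02070000)
gyro term ω₀×Iω₀ = (0.1014, -0.0364, -0.0728)
I·α + gyro = (0.1500, -0.1600, 0.0100)

F = (0.8000, 0.1000, -1.9000)
τ = (0.1500, -0.1600, 0.0100)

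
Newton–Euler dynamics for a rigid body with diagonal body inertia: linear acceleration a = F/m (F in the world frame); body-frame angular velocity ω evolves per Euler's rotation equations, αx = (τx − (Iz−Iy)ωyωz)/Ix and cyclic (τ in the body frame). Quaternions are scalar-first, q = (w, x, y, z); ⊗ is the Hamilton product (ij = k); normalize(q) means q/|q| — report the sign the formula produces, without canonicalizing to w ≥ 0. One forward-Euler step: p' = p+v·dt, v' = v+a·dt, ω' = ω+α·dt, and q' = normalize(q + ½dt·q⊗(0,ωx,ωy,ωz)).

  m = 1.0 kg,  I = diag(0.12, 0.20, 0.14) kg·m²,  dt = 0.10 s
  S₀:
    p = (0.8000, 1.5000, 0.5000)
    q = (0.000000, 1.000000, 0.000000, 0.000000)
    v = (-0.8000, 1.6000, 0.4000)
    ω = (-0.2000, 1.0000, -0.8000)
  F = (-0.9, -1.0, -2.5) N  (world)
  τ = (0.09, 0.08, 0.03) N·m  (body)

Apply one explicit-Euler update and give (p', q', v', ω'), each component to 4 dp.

p' = (0.7200, 1.6600, 0.5400)
q' = (0.0100, 0.9979, 0.0399, 0.0499)
v' = (-0.8900, 1.5000, 0.1500)
ω' = (-0.1650, 1.0416, -0.7671)

ω×(Iω) gyroscopic = (0.0480, -0.0032, -0.0160)
α = I⁻¹(τ − ω×Iω) = (0.3500, 0.4160, 0.3286)
ω' = ω + α·dt = (-0.1650, 1.0416, -0.7671)
q⊗(0,ω) = (0.2000000, 0.0000000, 0.8000000, 1.0000000)
updated quaternion q' = (0.0100, 0.9979, 0.0399, 0.0499)
a = (-0.9000, -1.0000, -2.5000)
p' = p + v·dt = (0.7200, 1.6600, 0.5400)
v' = v + a·dt = (-0.8900, 1.5000, 0.1500)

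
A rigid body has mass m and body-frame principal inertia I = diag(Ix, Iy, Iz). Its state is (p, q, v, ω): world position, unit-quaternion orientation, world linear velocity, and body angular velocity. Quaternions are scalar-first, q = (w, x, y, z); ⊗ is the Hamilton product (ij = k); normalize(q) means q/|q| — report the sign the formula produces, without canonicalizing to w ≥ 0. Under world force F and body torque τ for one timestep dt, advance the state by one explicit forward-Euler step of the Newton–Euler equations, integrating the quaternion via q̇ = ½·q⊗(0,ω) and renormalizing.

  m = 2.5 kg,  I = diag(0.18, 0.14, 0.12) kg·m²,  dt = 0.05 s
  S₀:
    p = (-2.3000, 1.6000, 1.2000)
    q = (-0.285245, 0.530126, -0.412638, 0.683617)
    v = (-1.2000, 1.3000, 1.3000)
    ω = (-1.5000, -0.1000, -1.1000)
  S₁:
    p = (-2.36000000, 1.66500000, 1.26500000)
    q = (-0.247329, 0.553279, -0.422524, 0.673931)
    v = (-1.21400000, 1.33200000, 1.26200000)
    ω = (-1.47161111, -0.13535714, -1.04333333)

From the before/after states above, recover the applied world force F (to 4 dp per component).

F = (-0.7000, 1.6000, -1.9000)

v₁ − v₀ = (-0.01400000, 0.03200000, -0.03800000)
m·(v₁−v₀)/dt = (-0.7000, 1.6000, -1.9000)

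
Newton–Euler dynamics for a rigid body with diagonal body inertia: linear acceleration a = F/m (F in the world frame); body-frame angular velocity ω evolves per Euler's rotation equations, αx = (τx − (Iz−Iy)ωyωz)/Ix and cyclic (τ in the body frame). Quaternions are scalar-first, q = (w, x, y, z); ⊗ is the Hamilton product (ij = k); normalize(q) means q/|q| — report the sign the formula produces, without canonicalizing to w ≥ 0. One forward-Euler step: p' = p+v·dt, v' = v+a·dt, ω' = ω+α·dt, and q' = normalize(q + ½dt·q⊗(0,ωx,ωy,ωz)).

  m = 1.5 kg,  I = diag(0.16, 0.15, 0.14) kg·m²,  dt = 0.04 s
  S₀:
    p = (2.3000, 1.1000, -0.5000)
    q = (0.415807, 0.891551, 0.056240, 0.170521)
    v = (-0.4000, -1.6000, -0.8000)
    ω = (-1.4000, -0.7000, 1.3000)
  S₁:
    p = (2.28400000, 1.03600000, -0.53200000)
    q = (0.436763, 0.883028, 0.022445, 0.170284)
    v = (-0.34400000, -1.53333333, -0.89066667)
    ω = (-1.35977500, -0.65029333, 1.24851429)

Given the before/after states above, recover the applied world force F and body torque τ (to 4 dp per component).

F = (2.1000, 2.5000, -3.4000)
τ = (0.1700, 0.1500, -0.1900)

rate change Δω = (0.04022500, 0.04970667, -0.05148571)
gyro term ω₀×Iω₀ = (0.0091, -0.0364, -0.0098)
τ = I·(Δω/dt) + ω₀×(Iω₀) = (0.1700, 0.1500, -0.1900)
velocity change Δv = (0.05600000, 0.06666667, -0.09066667)
F = m·Δv/dt = (2.1000, 2.5000, -3.4000)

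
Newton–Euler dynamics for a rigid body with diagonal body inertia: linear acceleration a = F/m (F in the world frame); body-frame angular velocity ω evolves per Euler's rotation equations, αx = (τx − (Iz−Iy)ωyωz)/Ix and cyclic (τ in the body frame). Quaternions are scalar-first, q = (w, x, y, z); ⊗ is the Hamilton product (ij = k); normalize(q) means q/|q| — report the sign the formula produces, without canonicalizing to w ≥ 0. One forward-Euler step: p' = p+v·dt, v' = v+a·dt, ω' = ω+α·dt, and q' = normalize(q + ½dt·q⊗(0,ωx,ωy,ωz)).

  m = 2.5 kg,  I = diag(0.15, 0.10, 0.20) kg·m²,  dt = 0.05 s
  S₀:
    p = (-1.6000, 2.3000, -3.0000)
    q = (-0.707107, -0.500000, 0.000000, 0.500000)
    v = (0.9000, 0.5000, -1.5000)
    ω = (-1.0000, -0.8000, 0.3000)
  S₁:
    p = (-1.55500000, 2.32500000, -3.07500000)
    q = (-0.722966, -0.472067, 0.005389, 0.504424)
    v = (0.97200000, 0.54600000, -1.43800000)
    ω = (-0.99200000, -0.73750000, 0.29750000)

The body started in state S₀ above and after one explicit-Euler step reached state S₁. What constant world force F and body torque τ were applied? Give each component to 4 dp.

ω₁ − ω₀ = (0.00800000, 0.06250000, -0.00250000)
precession coupling = (-0.0240, 0.0150, -0.0400)
applied torque τ = (0.0000, 0.1400, -0.0500)
velocity change Δv = (0.07200000, 0.04600000, 0.06200000)
applied force F = (3.6000, 2.3000, 3.1000)

F = (3.6000, 2.3000, 3.1000)
τ = (0.0000, 0.1400, -0.0500)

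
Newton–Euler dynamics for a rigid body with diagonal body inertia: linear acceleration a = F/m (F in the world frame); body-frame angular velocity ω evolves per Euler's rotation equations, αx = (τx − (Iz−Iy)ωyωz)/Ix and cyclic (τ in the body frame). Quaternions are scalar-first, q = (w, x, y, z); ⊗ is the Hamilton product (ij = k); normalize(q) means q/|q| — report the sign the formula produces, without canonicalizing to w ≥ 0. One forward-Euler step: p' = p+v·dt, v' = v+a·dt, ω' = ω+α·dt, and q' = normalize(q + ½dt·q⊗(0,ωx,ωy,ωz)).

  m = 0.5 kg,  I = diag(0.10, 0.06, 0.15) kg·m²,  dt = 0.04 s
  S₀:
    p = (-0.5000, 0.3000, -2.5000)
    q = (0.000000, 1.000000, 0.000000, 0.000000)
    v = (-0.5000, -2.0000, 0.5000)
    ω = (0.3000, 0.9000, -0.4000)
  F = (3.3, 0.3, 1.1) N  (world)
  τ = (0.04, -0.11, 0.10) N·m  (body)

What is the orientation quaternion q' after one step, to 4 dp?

2q̇ = q⊗(0,ω) = (-0.3000000, 0.0000000, 0.4000000, 0.9000000)
updated quaternion q' = (-0.0060, 0.9998, 0.0080, 0.0180)

q' = (-0.0060, 0.9998, 0.0080, 0.0180)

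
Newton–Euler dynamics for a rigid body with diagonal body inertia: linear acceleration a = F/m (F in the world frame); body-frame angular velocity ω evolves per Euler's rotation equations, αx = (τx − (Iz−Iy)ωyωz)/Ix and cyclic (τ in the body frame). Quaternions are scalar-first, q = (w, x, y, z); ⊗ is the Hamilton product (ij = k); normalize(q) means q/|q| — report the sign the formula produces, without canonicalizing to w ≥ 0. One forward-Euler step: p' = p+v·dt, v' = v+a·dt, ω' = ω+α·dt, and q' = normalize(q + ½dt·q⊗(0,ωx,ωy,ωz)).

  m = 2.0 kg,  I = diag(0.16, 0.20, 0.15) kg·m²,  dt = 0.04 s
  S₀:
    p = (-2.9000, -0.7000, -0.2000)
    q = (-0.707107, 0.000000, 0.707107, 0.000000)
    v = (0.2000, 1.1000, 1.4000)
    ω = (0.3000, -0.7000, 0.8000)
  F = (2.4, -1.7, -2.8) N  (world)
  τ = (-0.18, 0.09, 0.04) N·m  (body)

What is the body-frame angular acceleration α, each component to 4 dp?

α = (-1.3000, 0.4380, 0.3227)

ω×(Iω) gyroscopic = (0.0280, 0.0024, -0.0084)
angular accel α = (-1.3000, 0.4380, 0.3227)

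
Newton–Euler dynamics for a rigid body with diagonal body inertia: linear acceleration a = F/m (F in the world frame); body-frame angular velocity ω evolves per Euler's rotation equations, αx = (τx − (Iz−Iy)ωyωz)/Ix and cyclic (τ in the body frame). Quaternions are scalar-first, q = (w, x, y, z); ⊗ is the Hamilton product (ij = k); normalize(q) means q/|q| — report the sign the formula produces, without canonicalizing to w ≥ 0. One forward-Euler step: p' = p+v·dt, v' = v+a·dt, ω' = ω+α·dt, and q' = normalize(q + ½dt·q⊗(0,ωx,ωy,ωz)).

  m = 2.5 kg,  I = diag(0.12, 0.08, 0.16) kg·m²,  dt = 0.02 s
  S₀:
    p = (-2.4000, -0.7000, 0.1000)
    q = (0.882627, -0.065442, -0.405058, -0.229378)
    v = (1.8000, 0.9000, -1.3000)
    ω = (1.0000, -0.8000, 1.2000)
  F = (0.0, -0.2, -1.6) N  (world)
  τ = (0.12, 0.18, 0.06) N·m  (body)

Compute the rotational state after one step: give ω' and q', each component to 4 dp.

ω' = (1.0328, -0.7430, 1.2035)
q' = (0.8827, -0.0633, -0.4136, -0.2142)

precession coupling ω×(Iω) = (-0.0768, -0.0480, 0.0320)
α = I⁻¹(τ − ω×Iω) = (1.6400, 2.8500, 0.1750)
ω + α·dt = (1.0328, -0.7430, 1.2035)
Hamilton product q⊗(0,ω) = (0.0166492, 0.2130550, -0.8569492, 1.5165640)
q' = normalize(q + ½dt·q⊗(0,ω)) = (0.8827, -0.0633, -0.4136, -0.2142)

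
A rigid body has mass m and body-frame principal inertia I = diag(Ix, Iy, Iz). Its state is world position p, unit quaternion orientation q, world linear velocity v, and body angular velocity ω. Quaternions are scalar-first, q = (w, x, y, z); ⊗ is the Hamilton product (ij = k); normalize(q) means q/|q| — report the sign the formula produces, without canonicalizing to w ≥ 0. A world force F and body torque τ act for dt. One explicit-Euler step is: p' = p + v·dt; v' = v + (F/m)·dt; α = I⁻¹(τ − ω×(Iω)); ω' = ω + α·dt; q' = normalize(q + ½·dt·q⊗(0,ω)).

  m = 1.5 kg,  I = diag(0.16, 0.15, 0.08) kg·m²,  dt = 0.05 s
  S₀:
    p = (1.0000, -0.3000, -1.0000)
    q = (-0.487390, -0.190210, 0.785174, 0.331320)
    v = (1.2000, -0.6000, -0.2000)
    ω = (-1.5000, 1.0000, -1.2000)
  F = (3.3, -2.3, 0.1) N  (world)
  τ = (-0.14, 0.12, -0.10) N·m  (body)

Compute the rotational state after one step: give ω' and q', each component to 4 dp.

gyro term ω×Iω = (0.0840, 0.1440, 0.0150)
angular accel α = (-1.4000, -0.1600, -1.4375)
new body rate ω' = (-1.5700, 0.9920, -1.2719)
Hamilton product q⊗(0,ω) = (-0.6729050, -0.5424438, -1.2126220, 1.5724190)
q' = normalize(q + ½dt·q⊗(0,ω)) = (-0.5035, -0.2035, 0.7538, 0.3701)

ω' = (-1.5700, 0.9920, -1.2719)
q' = (-0.5035, -0.2035, 0.7538, 0.3701)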